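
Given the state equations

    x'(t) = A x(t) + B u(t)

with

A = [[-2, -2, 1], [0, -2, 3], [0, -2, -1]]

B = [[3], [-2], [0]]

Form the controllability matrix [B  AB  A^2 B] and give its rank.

3

AB = [[-2], [4], [4]]
A^2B = [[0], [4], [-12]]
Controllability matrix C = [B  AB  A^2B] = [[3, -2, 0], [-2, 4, 4], [0, 4, -12]]
det(C) = 3·(4·(-12) - 4·4) - (-2)·((-2)·(-12) - 4·0) + 0·((-2)·4 - 4·0) = 3·(-64) - (-2)·24 + 0·(-8) = -144 ≠ 0, so rank(C) = 3.
rank(C) = 3 = n, so the pair (A, B) is completely controllable.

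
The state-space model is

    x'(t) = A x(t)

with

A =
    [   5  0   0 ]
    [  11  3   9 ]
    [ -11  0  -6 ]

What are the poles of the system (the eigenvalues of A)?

-6, 3, 5

det(sI - A) = s^3 - (tr A)s^2 + (M11 + M22 + M33)s - det A, where Mii is the 2×2 principal minor of A obtained by deleting row i and column i.
tr A = 5 + 3 + (-6) = 2; M11 = 3·(-6) - 9·0 = -18 - 0 = -18; M22 = 5·(-6) - 0·(-11) = -30 - 0 = -30; M33 = 5·3 - 0·11 = 15 - 0 = 15; sum of minors = -33.
det A = 5·(3·(-6) - 9·0) - 0·(11·(-6) - 9·(-11)) + 0·(11·0 - 3·(-11)) = 5·(-18) - 0·33 + 0·33 = -90.
So p(s) = det(sI - A) = s^3 - 2s^2 - 33s + 90.
Rational-root test: any integer root divides 90. Testing small divisors, s = 3 works: p(3) = 27 + (-18) + (-99) + 90 = 0, so (s - 3) is a factor.
Dividing, p(s) = (s - 3)(s^2 + s - 30).
Factor s^2 + s - 30: two numbers with sum -1 and product -30 are 5 and -6, so s^2 + s - 30 = (s - 5)(s + 6).
Hence p(s) = (s - 5) (s - 3) (s + 6), with roots -6, 3, 5.
At least one eigenvalue has non-negative real part, so the system is not asymptotically stable.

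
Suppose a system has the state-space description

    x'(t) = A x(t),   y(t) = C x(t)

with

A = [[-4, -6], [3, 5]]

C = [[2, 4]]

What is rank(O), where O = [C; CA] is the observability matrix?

1

CA = [[4, 8]]
Observability matrix O = [C; CA] = [[2, 4], [4, 8]]
Every row of O is a scalar multiple of row 1 = [2, 4] (multipliers 1, 2), so the rows span a one-dimensional space.
O ≠ 0, hence rank(O) = 1.
rank(O) = 1 < n = 2, so the pair (A, C) is not completely observable.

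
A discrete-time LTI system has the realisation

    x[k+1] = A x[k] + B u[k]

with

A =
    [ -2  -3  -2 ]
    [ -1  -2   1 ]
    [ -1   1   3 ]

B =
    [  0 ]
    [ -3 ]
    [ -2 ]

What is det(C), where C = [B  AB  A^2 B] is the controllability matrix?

-1324

AB = [[13], [4], [-9]]
A^2B = [[-20], [-30], [-36]]
Controllability matrix C = [B  AB  A^2B] = [[0, 13, -20], [-3, 4, -30], [-2, -9, -36]]
Expanding along the first row, det(C) = 0·(4·(-36) - (-30)·(-9)) - 13·((-3)·(-36) - (-30)·(-2)) + (-20)·((-3)·(-9) - 4·(-2)) = 0·(-414) - 13·48 + (-20)·35 = -1324
Since det(C) ≠ 0, rank(C) = 3 and the system is completely controllable.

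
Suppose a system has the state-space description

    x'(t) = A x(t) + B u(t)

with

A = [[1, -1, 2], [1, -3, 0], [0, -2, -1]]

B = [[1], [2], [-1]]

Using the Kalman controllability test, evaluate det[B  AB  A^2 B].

129

AB = [[-3], [-5], [-3]]
A^2B = [[-4], [12], [13]]
Controllability matrix C = [B  AB  A^2B] = [[1, -3, -4], [2, -5, 12], [-1, -3, 13]]
Expanding along the first row, det(C) = 1·((-5)·13 - 12·(-3)) - (-3)·(2·13 - 12·(-1)) + (-4)·(2·(-3) - (-5)·(-1)) = 1·(-29) - (-3)·38 + (-4)·(-11) = 129
Since det(C) ≠ 0, rank(C) = 3 and the system is completely controllable.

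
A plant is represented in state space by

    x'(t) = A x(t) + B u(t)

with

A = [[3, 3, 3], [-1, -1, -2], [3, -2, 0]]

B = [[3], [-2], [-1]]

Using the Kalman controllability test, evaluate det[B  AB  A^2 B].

-3

AB = [[0], [1], [13]]
A^2B = [[42], [-27], [-2]]
Controllability matrix C = [B  AB  A^2B] = [[3, 0, 42], [-2, 1, -27], [-1, 13, -2]]
Expanding along the first row, det(C) = 3·(1·(-2) - (-27)·13) - 0·((-2)·(-2) - (-27)·(-1)) + 42·((-2)·13 - 1·(-1)) = 3·349 - 0·(-23) + 42·(-25) = -3
Since det(C) ≠ 0, rank(C) = 3 and the system is completely controllable.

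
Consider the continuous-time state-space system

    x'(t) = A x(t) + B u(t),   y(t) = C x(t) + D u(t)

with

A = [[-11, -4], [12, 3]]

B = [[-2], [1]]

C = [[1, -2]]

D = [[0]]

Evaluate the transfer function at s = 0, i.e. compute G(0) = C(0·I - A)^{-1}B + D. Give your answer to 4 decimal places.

1.8667

G(0) = C(-A)^{-1}B + D = -C A^{-1} B + D.
det A = 15, so A^{-1} = (1/15)·adj(A) = [[1/5, 4/15], [-4/5, -11/15]]
A^{-1} B = [-2/15, 13/15]^T
C A^{-1} B = -28/15
G(0) = D - C A^{-1} B = 0 - (-28/15) = 28/15 ≈ 1.8667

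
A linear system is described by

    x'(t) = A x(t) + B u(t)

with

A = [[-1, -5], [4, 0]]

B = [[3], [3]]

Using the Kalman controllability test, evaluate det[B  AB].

AB = [[-18], [12]]
Controllability matrix C = [B  AB] = [[3, -18], [3, 12]]
det(C) = 3·12 - (-18)·3 = 36 - (-54) = 90
Since det(C) ≠ 0, rank(C) = 2 and the system is completely controllable.

90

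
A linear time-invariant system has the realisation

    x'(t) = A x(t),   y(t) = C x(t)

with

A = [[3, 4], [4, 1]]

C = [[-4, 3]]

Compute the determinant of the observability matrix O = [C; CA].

52

CA = [[0, -13]]
Observability matrix O = [C; CA] = [[-4, 3], [0, -13]]
det(O) = (-4)·(-13) - 3·0 = 52 - 0 = 52
Since det(O) ≠ 0, rank(O) = 2 and the system is completely observable.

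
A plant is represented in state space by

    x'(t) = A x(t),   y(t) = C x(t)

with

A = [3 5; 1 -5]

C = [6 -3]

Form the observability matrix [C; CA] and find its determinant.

315

CA = [[15, 45]]
Observability matrix O = [C; CA] = [[6, -3], [15, 45]]
det(O) = 6·45 - (-3)·15 = 270 - (-45) = 315
Since det(O) ≠ 0, rank(O) = 2 and the system is completely observable.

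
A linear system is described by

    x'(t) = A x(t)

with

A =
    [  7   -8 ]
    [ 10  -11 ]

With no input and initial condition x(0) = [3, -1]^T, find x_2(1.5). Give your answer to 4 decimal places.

4.0173

det(sI - A) = s^2 - (tr A)s + det A, with tr A = 7 + (-11) = -4 and det A = 7·(-11) - (-8)·10 = -77 - (-80) = 3.
So p(s) = det(sI - A) = s^2 + 4s + 3.
Factor s^2 + 4s + 3: two numbers with sum -4 and product 3 are -1 and -3, so s^2 + 4s + 3 = (s + 1)(s + 3).
Hence p(s) = (s + 1) (s + 3), with roots -3, -1.
The eigenvalues -3, -1 are distinct and real, so A is diagonalisable and x(t) = e^{At} x(0) = V diag(e^{λ_i t}) V^{-1} x(0), where the columns of V are the eigenvectors.
λ = -3: A - (-3)I = [[10, -8], [10, -8]]. Row 1 gives 10·v1 + (-8)·v2 = 0, so take v_1 = [4, 5]^T.
λ = -1: A - (-1)I = [[8, -8], [10, -10]]. Row 1 gives 8·v1 + (-8)·v2 = 0, so take v_2 = [-1, -1]^T.
V = [v_1 v_2] = [[4, -1], [5, -1]] has det V = 1, so V^{-1} = adj(V)/det V = [[-1, 1], [-5, 4]].
Modal coordinates z(0) = V^{-1} x(0): (-1)·3 + 1·(-1) = -4; (-5)·3 + 4·(-1) = -19; so z(0) = [-4, -19]^T.
x_2(t) = Σ_i (v_i)_2 · z_i(0) · e^{λ_i t} (row 2 of V times the modal terms).
x_2(1.5) = 5·(-4)·e^{-3·1.5} + (-1)·(-19)·e^{-1·1.5} = (-20)·0.011109 + 19·0.223130 = 4.0173.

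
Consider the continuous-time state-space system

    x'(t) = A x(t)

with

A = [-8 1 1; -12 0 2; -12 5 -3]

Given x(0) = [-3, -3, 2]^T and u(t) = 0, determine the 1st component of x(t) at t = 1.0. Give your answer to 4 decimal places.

det(sI - A) = s^3 - (tr A)s^2 + (M11 + M22 + M33)s - det A, where Mii is the 2×2 principal minor of A obtained by deleting row i and column i.
tr A = (-8) + 0 + (-3) = -11; M11 = 0·(-3) - 2·5 = 0 - 10 = -10; M22 = (-8)·(-3) - 1·(-12) = 24 - (-12) = 36; M33 = (-8)·0 - 1·(-12) = 0 - (-12) = 12; sum of minors = 38.
det A = (-8)·(0·(-3) - 2·5) - 1·((-12)·(-3) - 2·(-12)) + 1·((-12)·5 - 0·(-12)) = (-8)·(-10) - 1·60 + 1·(-60) = -40.
So p(s) = det(sI - A) = s^3 + 11s^2 + 38s + 40.
Rational-root test: any integer root divides 40. Testing small divisors, s = -2 works: p(-2) = -8 + 44 + (-76) + 40 = 0, so (s + 2) is a factor.
Dividing, p(s) = (s + 2)(s^2 + 9s + 20).
Factor s^2 + 9s + 20: two numbers with sum -9 and product 20 are -4 and -5, so s^2 + 9s + 20 = (s + 4)(s + 5).
Hence p(s) = (s + 2) (s + 4) (s + 5), with roots -5, -4, -2.
The eigenvalues -5, -4, -2 are distinct and real, so A is diagonalisable and x(t) = e^{At} x(0) = V diag(e^{λ_i t}) V^{-1} x(0), where the columns of V are the eigenvectors.
λ = -5: A - (-5)I = [[-3, 1, 1], [-12, 5, 2], [-12, 5, 2]]. v must be orthogonal to every row; (row 1) × (row 2) = [-3, -6, -3], so take v_1 = [1, 2, 1]^T.
λ = -4: A - (-4)I = [[-4, 1, 1], [-12, 4, 2], [-12, 5, 1]]. v must be orthogonal to every row; (row 1) × (row 2) = [-2, -4, -4], so take v_2 = [-1, -2, -2]^T.
λ = -2: A - (-2)I = [[-6, 1, 1], [-12, 2, 2], [-12, 5, -1]]. v must be orthogonal to every row; (row 1) × (row 3) = [-6, -18, -18], so take v_3 = [-1, -3, -3]^T.
V = [v_1 v_2 v_3] = [[1, -1, -1], [2, -2, -3], [1, -2, -3]] has det V = -1, so V^{-1} = adj(V)/det V = [[0, 1, -1], [-3, 2, -1], [2, -1, 0]].
Modal coordinates z(0) = V^{-1} x(0): 0·(-3) + 1·(-3) + (-1)·2 = -5; (-3)·(-3) + 2·(-3) + (-1)·2 = 1; 2·(-3) + (-1)·(-3) + 0·2 = -3; so z(0) = [-5, 1, -3]^T.
x_1(t) = Σ_i (v_i)_1 · z_i(0) · e^{λ_i t} (row 1 of V times the modal terms).
x_1(1.0) = 1·(-5)·e^{-5·1.0} + (-1)·1·e^{-4·1.0} + (-1)·(-3)·e^{-2·1.0} = (-5)·0.006738 + (-1)·0.018316 + 3·0.135335 = 0.3540.

0.3540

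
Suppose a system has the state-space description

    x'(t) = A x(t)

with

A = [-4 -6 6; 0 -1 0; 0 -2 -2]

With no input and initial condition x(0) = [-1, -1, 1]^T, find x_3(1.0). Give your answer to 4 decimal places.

0.6004

det(sI - A) = s^3 - (tr A)s^2 + (M11 + M22 + M33)s - det A, where Mii is the 2×2 principal minor of A obtained by deleting row i and column i.
tr A = (-4) + (-1) + (-2) = -7; M11 = (-1)·(-2) - 0·(-2) = 2 - 0 = 2; M22 = (-4)·(-2) - 6·0 = 8 - 0 = 8; M33 = (-4)·(-1) - (-6)·0 = 4 - 0 = 4; sum of minors = 14.
det A = (-4)·((-1)·(-2) - 0·(-2)) - (-6)·(0·(-2) - 0·0) + 6·(0·(-2) - (-1)·0) = (-4)·2 - (-6)·0 + 6·0 = -8.
So p(s) = det(sI - A) = s^3 + 7s^2 + 14s + 8.
Rational-root test: any integer root divides 8. Testing small divisors, s = -1 works: p(-1) = -1 + 7 + (-14) + 8 = 0, so (s + 1) is a factor.
Dividing, p(s) = (s + 1)(s^2 + 6s + 8).
Factor s^2 + 6s + 8: two numbers with sum -6 and product 8 are -2 and -4, so s^2 + 6s + 8 = (s + 2)(s + 4).
Hence p(s) = (s + 1) (s + 2) (s + 4), with roots -4, -2, -1.
The eigenvalues -4, -2, -1 are distinct and real, so A is diagonalisable and x(t) = e^{At} x(0) = V diag(e^{λ_i t}) V^{-1} x(0), where the columns of V are the eigenvectors.
λ = -4: A - (-4)I = [[0, -6, 6], [0, 3, 0], [0, -2, 2]]. v must be orthogonal to every row; (row 1) × (row 2) = [-18, 0, 0], so take v_1 = [1, 0, 0]^T.
λ = -2: A - (-2)I = [[-2, -6, 6], [0, 1, 0], [0, -2, 0]]. v must be orthogonal to every row; (row 1) × (row 2) = [-6, 0, -2], so take v_2 = [3, 0, 1]^T.
λ = -1: A - (-1)I = [[-3, -6, 6], [0, 0, 0], [0, -2, -1]]. v must be orthogonal to every row; (row 1) × (row 3) = [18, -3, 6], so take v_3 = [-6, 1, -2]^T.
V = [v_1 v_2 v_3] = [[1, 3, -6], [0, 0, 1], [0, 1, -2]] has det V = -1, so V^{-1} = adj(V)/det V = [[1, 0, -3], [0, 2, 1], [0, 1, 0]].
Modal coordinates z(0) = V^{-1} x(0): 1·(-1) + 0·(-1) + (-3)·1 = -4; 0·(-1) + 2·(-1) + 1·1 = -1; 0·(-1) + 1·(-1) + 0·1 = -1; so z(0) = [-4, -1, -1]^T.
x_3(t) = Σ_i (v_i)_3 · z_i(0) · e^{λ_i t} (row 3 of V times the modal terms).
x_3(1.0) = 0·(-4)·e^{-4·1.0} + 1·(-1)·e^{-2·1.0} + (-2)·(-1)·e^{-1·1.0} = 0·0.018316 + (-1)·0.135335 + 2·0.367879 = 0.6004.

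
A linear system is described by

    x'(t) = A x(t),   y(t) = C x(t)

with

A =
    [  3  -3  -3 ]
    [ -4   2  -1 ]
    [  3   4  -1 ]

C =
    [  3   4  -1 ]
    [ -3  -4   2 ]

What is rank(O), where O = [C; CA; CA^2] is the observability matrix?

CA = [[-10, -5, -12], [13, 9, 11]]
CA^2 = [[-46, -28, 47], [36, 23, -59]]
Observability matrix O = [C; CA; CA^2] = [[3, 4, -1], [-3, -4, 2], [-10, -5, -12], [13, 9, 11], [-46, -28, 47], [36, 23, -59]]
Take the 3×3 submatrix of O formed by rows 1, 2, 3: [[3, 4, -1], [-3, -4, 2], [-10, -5, -12]]. Its determinant is 3·((-4)·(-12) - 2·(-5)) - 4·((-3)·(-12) - 2·(-10)) + (-1)·((-3)·(-5) - (-4)·(-10)) = 3·58 - 4·56 + (-1)·(-25) = -25 ≠ 0.
So rank(O) ≥ 3; since O has 3 columns, rank(O) = 3.
rank(O) = 3 = n, so the pair (A, C) is completely observable.

3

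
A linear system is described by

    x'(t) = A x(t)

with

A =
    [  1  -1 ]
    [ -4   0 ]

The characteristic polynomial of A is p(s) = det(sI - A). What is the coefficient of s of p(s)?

For a 2×2 matrix, det(sI - A) = s^2 - (tr A)s + det A.
tr A = 1, det A = -4.
So p(s) = s^2 - s - 4.
The coefficient of s is -1.

-1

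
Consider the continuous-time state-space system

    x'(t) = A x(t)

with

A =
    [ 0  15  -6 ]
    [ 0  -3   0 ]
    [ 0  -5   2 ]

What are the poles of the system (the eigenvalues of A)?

det(sI - A) = s^3 - (tr A)s^2 + (M11 + M22 + M33)s - det A, where Mii is the 2×2 principal minor of A obtained by deleting row i and column i.
tr A = 0 + (-3) + 2 = -1; M11 = (-3)·2 - 0·(-5) = -6 - 0 = -6; M22 = 0·2 - (-6)·0 = 0 - 0 = 0; M33 = 0·(-3) - 15·0 = 0 - 0 = 0; sum of minors = -6.
det A = 0·((-3)·2 - 0·(-5)) - 15·(0·2 - 0·0) + (-6)·(0·(-5) - (-3)·0) = 0·(-6) - 15·0 + (-6)·0 = 0.
So p(s) = det(sI - A) = s^3 + s^2 - 6s.
The constant term is 0, so p(s) = s(s^2 + s - 6).
Factor s^2 + s - 6: two numbers with sum -1 and product -6 are 2 and -3, so s^2 + s - 6 = (s - 2)(s + 3).
Hence p(s) = s (s - 2) (s + 3), with roots -3, 0, 2.
At least one eigenvalue has non-negative real part, so the system is not asymptotically stable.

-3, 0, 2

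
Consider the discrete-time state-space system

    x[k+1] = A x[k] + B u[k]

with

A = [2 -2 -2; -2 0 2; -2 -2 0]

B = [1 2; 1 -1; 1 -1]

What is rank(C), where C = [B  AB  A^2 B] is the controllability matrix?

AB = [[-2, 8], [0, -6], [-4, -2]]
A^2B = [[4, 32], [-4, -20], [4, -4]]
Controllability matrix C = [B  AB  A^2B] = [[1, 2, -2, 8, 4, 32], [1, -1, 0, -6, -4, -20], [1, -1, -4, -2, 4, -4]]
Take the 3×3 submatrix of C formed by columns 1, 2, 3: [[1, 2, -2], [1, -1, 0], [1, -1, -4]]. Its determinant is 1·((-1)·(-4) - 0·(-1)) - 2·(1·(-4) - 0·1) + (-2)·(1·(-1) - (-1)·1) = 1·4 - 2·(-4) + (-2)·0 = 12 ≠ 0.
So rank(C) ≥ 3; since C has 3 rows, rank(C) = 3.
rank(C) = 3 = n, so the pair (A, B) is completely controllable.

3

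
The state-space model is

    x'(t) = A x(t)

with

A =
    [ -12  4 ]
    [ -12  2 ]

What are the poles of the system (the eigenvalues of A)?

-6, -4

det(sI - A) = s^2 - (tr A)s + det A, with tr A = (-12) + 2 = -10 and det A = (-12)·2 - 4·(-12) = -24 - (-48) = 24.
So p(s) = det(sI - A) = s^2 + 10s + 24.
Factor s^2 + 10s + 24: two numbers with sum -10 and product 24 are -4 and -6, so s^2 + 10s + 24 = (s + 4)(s + 6).
Hence p(s) = (s + 4) (s + 6), with roots -6, -4.
All eigenvalues have negative real part, so the system is asymptotically stable.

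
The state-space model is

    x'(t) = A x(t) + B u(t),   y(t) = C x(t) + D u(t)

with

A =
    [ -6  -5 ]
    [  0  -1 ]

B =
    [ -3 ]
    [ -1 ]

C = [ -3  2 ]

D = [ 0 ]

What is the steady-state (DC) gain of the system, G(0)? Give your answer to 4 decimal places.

-3.0000

G(0) = C(-A)^{-1}B + D = -C A^{-1} B + D.
det A = 6, so A^{-1} = (1/6)·adj(A) = [[-1/6, 5/6], [0, -1]]
A^{-1} B = [-1/3, 1]^T
C A^{-1} B = 3
G(0) = D - C A^{-1} B = 0 - (3) = -3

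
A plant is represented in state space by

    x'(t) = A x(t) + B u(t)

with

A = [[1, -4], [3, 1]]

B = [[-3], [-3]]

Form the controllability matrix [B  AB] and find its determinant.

63

AB = [[9], [-12]]
Controllability matrix C = [B  AB] = [[-3, 9], [-3, -12]]
det(C) = (-3)·(-12) - 9·(-3) = 36 - (-27) = 63
Since det(C) ≠ 0, rank(C) = 2 and the system is completely controllable.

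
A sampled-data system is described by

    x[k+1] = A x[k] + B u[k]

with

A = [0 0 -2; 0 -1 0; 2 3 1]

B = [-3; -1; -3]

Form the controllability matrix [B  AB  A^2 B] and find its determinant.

AB = [[6], [1], [-12]]
A^2B = [[24], [-1], [3]]
Controllability matrix C = [B  AB  A^2B] = [[-3, 6, 24], [-1, 1, -1], [-3, -12, 3]]
Expanding along the first row, det(C) = (-3)·(1·3 - (-1)·(-12)) - 6·((-1)·3 - (-1)·(-3)) + 24·((-1)·(-12) - 1·(-3)) = (-3)·(-9) - 6·(-6) + 24·15 = 423
Since det(C) ≠ 0, rank(C) = 3 and the system is completely controllable.

423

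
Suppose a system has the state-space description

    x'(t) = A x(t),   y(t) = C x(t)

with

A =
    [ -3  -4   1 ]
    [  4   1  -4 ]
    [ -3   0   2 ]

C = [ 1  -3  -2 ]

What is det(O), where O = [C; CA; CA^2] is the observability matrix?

151

CA = [[-9, -7, 9]]
CA^2 = [[-28, 29, 37]]
Observability matrix O = [C; CA; CA^2] = [[1, -3, -2], [-9, -7, 9], [-28, 29, 37]]
Expanding along the first row, det(O) = 1·((-7)·37 - 9·29) - (-3)·((-9)·37 - 9·(-28)) + (-2)·((-9)·29 - (-7)·(-28)) = 1·(-520) - (-3)·(-81) + (-2)·(-457) = 151
Since det(O) ≠ 0, rank(O) = 3 and the system is completely observable.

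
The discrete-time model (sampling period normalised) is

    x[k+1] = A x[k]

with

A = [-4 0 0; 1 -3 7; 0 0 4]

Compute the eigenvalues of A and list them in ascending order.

-4, -3, 4

det(zI - A) = z^3 - (tr A)z^2 + (M11 + M22 + M33)z - det A, where Mii is the 2×2 principal minor of A obtained by deleting row i and column i.
tr A = (-4) + (-3) + 4 = -3; M11 = (-3)·4 - 7·0 = -12 - 0 = -12; M22 = (-4)·4 - 0·0 = -16 - 0 = -16; M33 = (-4)·(-3) - 0·1 = 12 - 0 = 12; sum of minors = -16.
det A = (-4)·((-3)·4 - 7·0) - 0·(1·4 - 7·0) + 0·(1·0 - (-3)·0) = (-4)·(-12) - 0·4 + 0·0 = 48.
So p(z) = det(zI - A) = z^3 + 3z^2 - 16z - 48.
Rational-root test: any integer root divides -48. Testing small divisors, z = -3 works: p(-3) = -27 + 27 + 48 + (-48) = 0, so (z + 3) is a factor.
Dividing, p(z) = (z + 3)(z^2 - 16).
Factor z^2 - 16: two numbers with sum 0 and product -16 are 4 and -4, so z^2 - 16 = (z - 4)(z + 4).
Hence p(z) = (z - 4) (z + 3) (z + 4), with roots -4, -3, 4.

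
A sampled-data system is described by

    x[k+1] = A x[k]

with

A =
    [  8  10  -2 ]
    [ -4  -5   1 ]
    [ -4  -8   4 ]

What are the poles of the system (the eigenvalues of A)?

0, 3, 4

det(zI - A) = z^3 - (tr A)z^2 + (M11 + M22 + M33)z - det A, where Mii is the 2×2 principal minor of A obtained by deleting row i and column i.
tr A = 8 + (-5) + 4 = 7; M11 = (-5)·4 - 1·(-8) = -20 - (-8) = -12; M22 = 8·4 - (-2)·(-4) = 32 - 8 = 24; M33 = 8·(-5) - 10·(-4) = -40 - (-40) = 0; sum of minors = 12.
det A = 8·((-5)·4 - 1·(-8)) - 10·((-4)·4 - 1·(-4)) + (-2)·((-4)·(-8) - (-5)·(-4)) = 8·(-12) - 10·(-12) + (-2)·12 = 0.
So p(z) = det(zI - A) = z^3 - 7z^2 + 12z.
The constant term is 0, so p(z) = z(z^2 - 7z + 12).
Factor z^2 - 7z + 12: two numbers with sum 7 and product 12 are 4 and 3, so z^2 - 7z + 12 = (z - 4)(z - 3).
Hence p(z) = z (z - 4) (z - 3), with roots 0, 3, 4.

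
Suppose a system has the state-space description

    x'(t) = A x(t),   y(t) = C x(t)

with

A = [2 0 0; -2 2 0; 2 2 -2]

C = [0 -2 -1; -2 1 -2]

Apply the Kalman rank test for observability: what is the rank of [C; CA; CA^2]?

3

CA = [[2, -6, 2], [-10, -2, 4]]
CA^2 = [[20, -8, -4], [-8, 4, -8]]
Observability matrix O = [C; CA; CA^2] = [[0, -2, -1], [-2, 1, -2], [2, -6, 2], [-10, -2, 4], [20, -8, -4], [-8, 4, -8]]
Take the 3×3 submatrix of O formed by rows 1, 2, 3: [[0, -2, -1], [-2, 1, -2], [2, -6, 2]]. Its determinant is 0·(1·2 - (-2)·(-6)) - (-2)·((-2)·2 - (-2)·2) + (-1)·((-2)·(-6) - 1·2) = 0·(-10) - (-2)·0 + (-1)·10 = -10 ≠ 0.
So rank(O) ≥ 3; since O has 3 columns, rank(O) = 3.
rank(O) = 3 = n, so the pair (A, C) is completely observable.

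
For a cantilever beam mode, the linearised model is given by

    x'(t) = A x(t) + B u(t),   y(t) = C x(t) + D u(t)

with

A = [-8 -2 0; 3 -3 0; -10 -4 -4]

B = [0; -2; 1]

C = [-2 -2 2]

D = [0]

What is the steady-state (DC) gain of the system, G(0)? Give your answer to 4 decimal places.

G(0) = C(-A)^{-1}B + D = -C A^{-1} B + D.
det A = -120, so A^{-1} = (1/-120)·adj(A) = [[-1/10, 1/15, 0], [-1/10, -4/15, 0], [7/20, 1/10, -1/4]]
A^{-1} B = [-2/15, 8/15, -9/20]^T
C A^{-1} B = -17/10
G(0) = D - C A^{-1} B = 0 - (-17/10) = 17/10 ≈ 1.7000

1.7000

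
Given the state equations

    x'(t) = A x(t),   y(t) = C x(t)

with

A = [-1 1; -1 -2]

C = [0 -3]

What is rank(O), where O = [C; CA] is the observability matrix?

CA = [[3, 6]]
Observability matrix O = [C; CA] = [[0, -3], [3, 6]]
det(O) = 0·6 - (-3)·3 = 0 - (-9) = 9 ≠ 0, so rank(O) = 2.
rank(O) = 2 = n, so the pair (A, C) is completely observable.

2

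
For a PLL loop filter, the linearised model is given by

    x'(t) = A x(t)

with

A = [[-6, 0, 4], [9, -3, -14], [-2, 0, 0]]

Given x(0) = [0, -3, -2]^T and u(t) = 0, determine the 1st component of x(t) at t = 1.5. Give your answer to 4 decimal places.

-0.1892

det(sI - A) = s^3 - (tr A)s^2 + (M11 + M22 + M33)s - det A, where Mii is the 2×2 principal minor of A obtained by deleting row i and column i.
tr A = (-6) + (-3) + 0 = -9; M11 = (-3)·0 - (-14)·0 = 0 - 0 = 0; M22 = (-6)·0 - 4·(-2) = 0 - (-8) = 8; M33 = (-6)·(-3) - 0·9 = 18 - 0 = 18; sum of minors = 26.
det A = (-6)·((-3)·0 - (-14)·0) - 0·(9·0 - (-14)·(-2)) + 4·(9·0 - (-3)·(-2)) = (-6)·0 - 0·(-28) + 4·(-6) = -24.
So p(s) = det(sI - A) = s^3 + 9s^2 + 26s + 24.
Rational-root test: any integer root divides 24. Testing small divisors, s = -2 works: p(-2) = -8 + 36 + (-52) + 24 = 0, so (s + 2) is a factor.
Dividing, p(s) = (s + 2)(s^2 + 7s + 12).
Factor s^2 + 7s + 12: two numbers with sum -7 and product 12 are -3 and -4, so s^2 + 7s + 12 = (s + 3)(s + 4).
Hence p(s) = (s + 2) (s + 3) (s + 4), with roots -4, -3, -2.
The eigenvalues -4, -3, -2 are distinct and real, so A is diagonalisable and x(t) = e^{At} x(0) = V diag(e^{λ_i t}) V^{-1} x(0), where the columns of V are the eigenvectors.
λ = -4: A - (-4)I = [[-2, 0, 4], [9, 1, -14], [-2, 0, 4]]. v must be orthogonal to every row; (row 1) × (row 2) = [-4, 8, -2], so take v_1 = [2, -4, 1]^T.
λ = -3: A - (-3)I = [[-3, 0, 4], [9, 0, -14], [-2, 0, 3]]. v must be orthogonal to every row; (row 1) × (row 2) = [0, -6, 0], so take v_2 = [0, 1, 0]^T.
λ = -2: A - (-2)I = [[-4, 0, 4], [9, -1, -14], [-2, 0, 2]]. v must be orthogonal to every row; (row 1) × (row 2) = [4, -20, 4], so take v_3 = [1, -5, 1]^T.
V = [v_1 v_2 v_3] = [[2, 0, 1], [-4, 1, -5], [1, 0, 1]] has det V = 1, so V^{-1} = adj(V)/det V = [[1, 0, -1], [-1, 1, 6], [-1, 0, 2]].
Modal coordinates z(0) = V^{-1} x(0): 1·0 + 0·(-3) + (-1)·(-2) = 2; (-1)·0 + 1·(-3) + 6·(-2) = -15; (-1)·0 + 0·(-3) + 2·(-2) = -4; so z(0) = [2, -15, -4]^T.
x_1(t) = Σ_i (v_i)_1 · z_i(0) · e^{λ_i t} (row 1 of V times the modal terms).
x_1(1.5) = 2·2·e^{-4·1.5} + 0·(-15)·e^{-3·1.5} + 1·(-4)·e^{-2·1.5} = 4·0.002479 + 0·0.011109 + (-4)·0.049787 = -0.1892.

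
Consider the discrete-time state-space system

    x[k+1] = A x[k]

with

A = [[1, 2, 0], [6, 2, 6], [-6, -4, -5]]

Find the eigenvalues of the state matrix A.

det(zI - A) = z^3 - (tr A)z^2 + (M11 + M22 + M33)z - det A, where Mii is the 2×2 principal minor of A obtained by deleting row i and column i.
tr A = 1 + 2 + (-5) = -2; M11 = 2·(-5) - 6·(-4) = -10 - (-24) = 14; M22 = 1·(-5) - 0·(-6) = -5 - 0 = -5; M33 = 1·2 - 2·6 = 2 - 12 = -10; sum of minors = -1.
det A = 1·(2·(-5) - 6·(-4)) - 2·(6·(-5) - 6·(-6)) + 0·(6·(-4) - 2·(-6)) = 1·14 - 2·6 + 0·(-12) = 2.
So p(z) = det(zI - A) = z^3 + 2z^2 - z - 2.
Rational-root test: any integer root divides -2. Testing small divisors, z = -1 works: p(-1) = -1 + 2 + 1 + (-2) = 0, so (z + 1) is a factor.
Dividing, p(z) = (z + 1)(z^2 + z - 2).
Factor z^2 + z - 2: two numbers with sum -1 and product -2 are 1 and -2, so z^2 + z - 2 = (z - 1)(z + 2).
Hence p(z) = (z - 1) (z + 1) (z + 2), with roots -2, -1, 1.

-2, -1, 1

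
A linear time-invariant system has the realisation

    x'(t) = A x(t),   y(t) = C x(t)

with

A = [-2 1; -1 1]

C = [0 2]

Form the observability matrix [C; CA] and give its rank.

2

CA = [[-2, 2]]
Observability matrix O = [C; CA] = [[0, 2], [-2, 2]]
det(O) = 0·2 - 2·(-2) = 0 - (-4) = 4 ≠ 0, so rank(O) = 2.
rank(O) = 2 = n, so the pair (A, C) is completely observable.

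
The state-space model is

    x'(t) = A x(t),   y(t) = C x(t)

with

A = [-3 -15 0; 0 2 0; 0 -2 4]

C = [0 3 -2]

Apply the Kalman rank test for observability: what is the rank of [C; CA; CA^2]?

2

CA = [[0, 10, -8]]
CA^2 = [[0, 36, -32]]
Observability matrix O = [C; CA; CA^2] = [[0, 3, -2], [0, 10, -8], [0, 36, -32]]
Column 1 of O is identically zero, so rank(O) ≤ 2.
The 2×2 minor from rows 1, 2, columns 2, 3 is 3·(-8) - (-2)·10 = -24 - (-20) = -4 ≠ 0, so rank(O) = 2.
rank(O) = 2 < n = 3, so the pair (A, C) is not completely observable.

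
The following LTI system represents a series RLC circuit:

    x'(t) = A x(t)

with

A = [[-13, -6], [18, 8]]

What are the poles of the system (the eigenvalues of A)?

-4, -1

det(sI - A) = s^2 - (tr A)s + det A, with tr A = (-13) + 8 = -5 and det A = (-13)·8 - (-6)·18 = -104 - (-108) = 4.
So p(s) = det(sI - A) = s^2 + 5s + 4.
Factor s^2 + 5s + 4: two numbers with sum -5 and product 4 are -1 and -4, so s^2 + 5s + 4 = (s + 1)(s + 4).
Hence p(s) = (s + 1) (s + 4), with roots -4, -1.
All eigenvalues have negative real part, so the system is asymptotically stable.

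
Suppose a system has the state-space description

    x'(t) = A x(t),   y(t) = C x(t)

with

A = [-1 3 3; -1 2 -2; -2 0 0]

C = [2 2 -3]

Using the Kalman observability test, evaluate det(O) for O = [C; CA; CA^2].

CA = [[2, 10, 2]]
CA^2 = [[-16, 26, -14]]
Observability matrix O = [C; CA; CA^2] = [[2, 2, -3], [2, 10, 2], [-16, 26, -14]]
Expanding along the first row, det(O) = 2·(10·(-14) - 2·26) - 2·(2·(-14) - 2·(-16)) + (-3)·(2·26 - 10·(-16)) = 2·(-192) - 2·4 + (-3)·212 = -1028
Since det(O) ≠ 0, rank(O) = 3 and the system is completely observable.

-1028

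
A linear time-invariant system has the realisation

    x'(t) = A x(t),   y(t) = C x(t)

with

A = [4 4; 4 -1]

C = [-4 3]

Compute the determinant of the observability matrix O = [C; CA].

88

CA = [[-4, -19]]
Observability matrix O = [C; CA] = [[-4, 3], [-4, -19]]
det(O) = (-4)·(-19) - 3·(-4) = 76 - (-12) = 88
Since det(O) ≠ 0, rank(O) = 2 and the system is completely observable.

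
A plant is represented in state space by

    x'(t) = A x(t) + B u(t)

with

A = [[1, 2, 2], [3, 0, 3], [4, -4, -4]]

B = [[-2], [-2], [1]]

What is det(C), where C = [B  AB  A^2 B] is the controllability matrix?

AB = [[-4], [-3], [-4]]
A^2B = [[-18], [-24], [12]]
Controllability matrix C = [B  AB  A^2B] = [[-2, -4, -18], [-2, -3, -24], [1, -4, 12]]
Expanding along the first row, det(C) = (-2)·((-3)·12 - (-24)·(-4)) - (-4)·((-2)·12 - (-24)·1) + (-18)·((-2)·(-4) - (-3)·1) = (-2)·(-132) - (-4)·0 + (-18)·11 = 66
Since det(C) ≠ 0, rank(C) = 3 and the system is completely controllable.

66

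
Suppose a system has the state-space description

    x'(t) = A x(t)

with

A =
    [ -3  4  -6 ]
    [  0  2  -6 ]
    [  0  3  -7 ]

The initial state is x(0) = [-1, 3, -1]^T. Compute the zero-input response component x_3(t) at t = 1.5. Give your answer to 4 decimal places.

0.8801

det(sI - A) = s^3 - (tr A)s^2 + (M11 + M22 + M33)s - det A, where Mii is the 2×2 principal minor of A obtained by deleting row i and column i.
tr A = (-3) + 2 + (-7) = -8; M11 = 2·(-7) - (-6)·3 = -14 - (-18) = 4; M22 = (-3)·(-7) - (-6)·0 = 21 - 0 = 21; M33 = (-3)·2 - 4·0 = -6 - 0 = -6; sum of minors = 19.
det A = (-3)·(2·(-7) - (-6)·3) - 4·(0·(-7) - (-6)·0) + (-6)·(0·3 - 2·0) = (-3)·4 - 4·0 + (-6)·0 = -12.
So p(s) = det(sI - A) = s^3 + 8s^2 + 19s + 12.
Rational-root test: any integer root divides 12. Testing small divisors, s = -1 works: p(-1) = -1 + 8 + (-19) + 12 = 0, so (s + 1) is a factor.
Dividing, p(s) = (s + 1)(s^2 + 7s + 12).
Factor s^2 + 7s + 12: two numbers with sum -7 and product 12 are -3 and -4, so s^2 + 7s + 12 = (s + 3)(s + 4).
Hence p(s) = (s + 1) (s + 3) (s + 4), with roots -4, -3, -1.
The eigenvalues -4, -3, -1 are distinct and real, so A is diagonalisable and x(t) = e^{At} x(0) = V diag(e^{λ_i t}) V^{-1} x(0), where the columns of V are the eigenvectors.
λ = -4: A - (-4)I = [[1, 4, -6], [0, 6, -6], [0, 3, -3]]. v must be orthogonal to every row; (row 1) × (row 2) = [12, 6, 6], so take v_1 = [-2, -1, -1]^T.
λ = -3: A - (-3)I = [[0, 4, -6], [0, 5, -6], [0, 3, -4]]. v must be orthogonal to every row; (row 1) × (row 2) = [6, 0, 0], so take v_2 = [1, 0, 0]^T.
λ = -1: A - (-1)I = [[-2, 4, -6], [0, 3, -6], [0, 3, -6]]. v must be orthogonal to every row; (row 1) × (row 2) = [-6, -12, -6], so take v_3 = [1, 2, 1]^T.
V = [v_1 v_2 v_3] = [[-2, 1, 1], [-1, 0, 2], [-1, 0, 1]] has det V = -1, so V^{-1} = adj(V)/det V = [[0, 1, -2], [1, 1, -3], [0, 1, -1]].
Modal coordinates z(0) = V^{-1} x(0): 0·(-1) + 1·3 + (-2)·(-1) = 5; 1·(-1) + 1·3 + (-3)·(-1) = 5; 0·(-1) + 1·3 + (-1)·(-1) = 4; so z(0) = [5, 5, 4]^T.
x_3(t) = Σ_i (v_i)_3 · z_i(0) · e^{λ_i t} (row 3 of V times the modal terms).
x_3(1.5) = (-1)·5·e^{-4·1.5} + 0·5·e^{-3·1.5} + 1·4·e^{-1·1.5} = (-5)·0.002479 + 0·0.011109 + 4·0.223130 = 0.8801.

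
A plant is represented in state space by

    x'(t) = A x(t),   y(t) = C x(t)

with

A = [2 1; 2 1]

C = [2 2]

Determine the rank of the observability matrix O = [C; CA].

2

CA = [[8, 4]]
Observability matrix O = [C; CA] = [[2, 2], [8, 4]]
det(O) = 2·4 - 2·8 = 8 - 16 = -8 ≠ 0, so rank(O) = 2.
rank(O) = 2 = n, so the pair (A, C) is completely observable.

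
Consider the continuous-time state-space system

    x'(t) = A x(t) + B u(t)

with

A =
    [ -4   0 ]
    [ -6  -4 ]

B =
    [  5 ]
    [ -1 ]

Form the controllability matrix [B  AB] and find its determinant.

-150

AB = [[-20], [-26]]
Controllability matrix C = [B  AB] = [[5, -20], [-1, -26]]
det(C) = 5·(-26) - (-20)·(-1) = -130 - 20 = -150
Since det(C) ≠ 0, rank(C) = 2 and the system is completely controllable.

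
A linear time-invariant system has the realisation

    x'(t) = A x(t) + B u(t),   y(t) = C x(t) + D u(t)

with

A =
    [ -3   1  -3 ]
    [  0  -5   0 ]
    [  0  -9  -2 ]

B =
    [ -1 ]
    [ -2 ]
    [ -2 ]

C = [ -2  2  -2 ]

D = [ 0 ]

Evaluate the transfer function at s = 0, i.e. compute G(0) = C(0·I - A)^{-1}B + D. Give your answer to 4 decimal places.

G(0) = C(-A)^{-1}B + D = -C A^{-1} B + D.
det A = -30, so A^{-1} = (1/-30)·adj(A) = [[-1/3, -29/30, 1/2], [0, -1/5, 0], [0, 9/10, -1/2]]
A^{-1} B = [19/15, 2/5, -4/5]^T
C A^{-1} B = -2/15
G(0) = D - C A^{-1} B = 0 - (-2/15) = 2/15 ≈ 0.1333

0.1333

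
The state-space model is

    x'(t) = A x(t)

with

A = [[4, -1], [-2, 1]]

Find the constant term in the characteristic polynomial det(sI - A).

2

For a 2×2 matrix, det(sI - A) = s^2 - (tr A)s + det A.
tr A = 5, det A = 2.
So p(s) = s^2 - 5s + 2.
The constant term is 2.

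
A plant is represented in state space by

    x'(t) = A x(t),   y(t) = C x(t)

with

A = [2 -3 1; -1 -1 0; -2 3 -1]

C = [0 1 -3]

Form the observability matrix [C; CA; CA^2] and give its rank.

3

CA = [[5, -10, 3]]
CA^2 = [[14, 4, 2]]
Observability matrix O = [C; CA; CA^2] = [[0, 1, -3], [5, -10, 3], [14, 4, 2]]
det(O) = 0·((-10)·2 - 3·4) - 1·(5·2 - 3·14) + (-3)·(5·4 - (-10)·14) = 0·(-32) - 1·(-32) + (-3)·160 = -448 ≠ 0, so rank(O) = 3.
rank(O) = 3 = n, so the pair (A, C) is completely observable.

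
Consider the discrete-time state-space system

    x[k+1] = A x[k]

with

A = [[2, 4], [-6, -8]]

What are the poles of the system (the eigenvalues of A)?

-4, -2

det(zI - A) = z^2 - (tr A)z + det A, with tr A = 2 + (-8) = -6 and det A = 2·(-8) - 4·(-6) = -16 - (-24) = 8.
So p(z) = det(zI - A) = z^2 + 6z + 8.
Factor z^2 + 6z + 8: two numbers with sum -6 and product 8 are -2 and -4, so z^2 + 6z + 8 = (z + 2)(z + 4).
Hence p(z) = (z + 2) (z + 4), with roots -4, -2.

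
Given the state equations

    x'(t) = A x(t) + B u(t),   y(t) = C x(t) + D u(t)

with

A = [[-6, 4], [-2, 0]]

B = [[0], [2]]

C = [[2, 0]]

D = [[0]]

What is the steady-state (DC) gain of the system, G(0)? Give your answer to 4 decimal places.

2.0000

G(0) = C(-A)^{-1}B + D = -C A^{-1} B + D.
det A = 8, so A^{-1} = (1/8)·adj(A) = [[0, -1/2], [1/4, -3/4]]
A^{-1} B = [-1, -3/2]^T
C A^{-1} B = -2
G(0) = D - C A^{-1} B = 0 - (-2) = 2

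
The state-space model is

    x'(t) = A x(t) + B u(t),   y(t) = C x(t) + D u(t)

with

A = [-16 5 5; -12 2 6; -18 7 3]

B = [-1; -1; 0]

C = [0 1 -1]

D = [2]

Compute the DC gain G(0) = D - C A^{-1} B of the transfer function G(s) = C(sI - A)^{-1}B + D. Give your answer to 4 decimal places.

2.1667

G(0) = C(-A)^{-1}B + D = -C A^{-1} B + D.
det A = -24, so A^{-1} = (1/-24)·adj(A) = [[3/2, -5/6, -5/6], [3, -7/4, -3/2], [2, -11/12, -7/6]]
A^{-1} B = [-2/3, -5/4, -13/12]^T
C A^{-1} B = -1/6
G(0) = D - C A^{-1} B = 2 - (-1/6) = 13/6 ≈ 2.1667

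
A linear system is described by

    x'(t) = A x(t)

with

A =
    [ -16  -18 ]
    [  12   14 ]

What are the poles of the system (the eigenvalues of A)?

det(sI - A) = s^2 - (tr A)s + det A, with tr A = (-16) + 14 = -2 and det A = (-16)·14 - (-18)·12 = -224 - (-216) = -8.
So p(s) = det(sI - A) = s^2 + 2s - 8.
Factor s^2 + 2s - 8: two numbers with sum -2 and product -8 are 2 and -4, so s^2 + 2s - 8 = (s - 2)(s + 4).
Hence p(s) = (s - 2) (s + 4), with roots -4, 2.
At least one eigenvalue has non-negative real part, so the system is not asymptotically stable.

-4, 2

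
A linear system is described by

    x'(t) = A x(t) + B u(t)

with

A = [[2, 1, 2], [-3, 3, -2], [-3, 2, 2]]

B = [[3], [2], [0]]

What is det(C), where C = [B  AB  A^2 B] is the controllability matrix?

AB = [[8], [-3], [-5]]
A^2B = [[3], [-23], [-40]]
Controllability matrix C = [B  AB  A^2B] = [[3, 8, 3], [2, -3, -23], [0, -5, -40]]
Expanding along the first row, det(C) = 3·((-3)·(-40) - (-23)·(-5)) - 8·(2·(-40) - (-23)·0) + 3·(2·(-5) - (-3)·0) = 3·5 - 8·(-80) + 3·(-10) = 625
Since det(C) ≠ 0, rank(C) = 3 and the system is completely controllable.

625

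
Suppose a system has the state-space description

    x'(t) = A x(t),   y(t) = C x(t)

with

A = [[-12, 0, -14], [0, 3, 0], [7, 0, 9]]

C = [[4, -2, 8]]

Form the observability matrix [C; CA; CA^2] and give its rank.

CA = [[8, -6, 16]]
CA^2 = [[16, -18, 32]]
Observability matrix O = [C; CA; CA^2] = [[4, -2, 8], [8, -6, 16], [16, -18, 32]]
The columns c1, c2, c3 of O are linearly dependent: -2·c1 + c3 = 0 (check each entry), so rank(O) ≤ 2.
The 2×2 minor from rows 1, 2, columns 1, 2 is 4·(-6) - (-2)·8 = -24 - (-16) = -8 ≠ 0, so rank(O) = 2.
rank(O) = 2 < n = 3, so the pair (A, C) is not completely observable.

2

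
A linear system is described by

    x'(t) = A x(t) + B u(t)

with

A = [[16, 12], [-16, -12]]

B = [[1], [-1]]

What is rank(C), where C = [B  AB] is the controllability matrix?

AB = [[4], [-4]]
Controllability matrix C = [B  AB] = [[1, 4], [-1, -4]]
Every column of C is a scalar multiple of column 1 = [1, -1] (multipliers 1, 4), so the columns span a one-dimensional space.
C ≠ 0, hence rank(C) = 1.
rank(C) = 1 < n = 2, so the pair (A, B) is not completely controllable.

1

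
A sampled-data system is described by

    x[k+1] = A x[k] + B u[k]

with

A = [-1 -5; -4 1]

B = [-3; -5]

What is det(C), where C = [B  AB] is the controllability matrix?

119

AB = [[28], [7]]
Controllability matrix C = [B  AB] = [[-3, 28], [-5, 7]]
det(C) = (-3)·7 - 28·(-5) = -21 - (-140) = 119
Since det(C) ≠ 0, rank(C) = 2 and the system is completely controllable.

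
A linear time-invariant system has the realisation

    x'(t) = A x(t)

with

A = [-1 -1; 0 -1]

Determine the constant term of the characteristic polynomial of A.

1

For a 2×2 matrix, det(sI - A) = s^2 - (tr A)s + det A.
tr A = -2, det A = 1.
So p(s) = s^2 + 2s + 1.
The constant term is 1.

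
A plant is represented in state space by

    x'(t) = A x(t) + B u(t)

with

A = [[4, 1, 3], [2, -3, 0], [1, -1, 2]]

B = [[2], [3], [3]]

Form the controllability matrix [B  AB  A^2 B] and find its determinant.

3000

AB = [[20], [-5], [5]]
A^2B = [[90], [55], [35]]
Controllability matrix C = [B  AB  A^2B] = [[2, 20, 90], [3, -5, 55], [3, 5, 35]]
Expanding along the first row, det(C) = 2·((-5)·35 - 55·5) - 20·(3·35 - 55·3) + 90·(3·5 - (-5)·3) = 2·(-450) - 20·(-60) + 90·30 = 3000
Since det(C) ≠ 0, rank(C) = 3 and the system is completely controllable.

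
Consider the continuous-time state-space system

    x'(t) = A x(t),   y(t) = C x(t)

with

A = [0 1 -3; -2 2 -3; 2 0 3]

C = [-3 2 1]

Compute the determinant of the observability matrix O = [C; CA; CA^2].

CA = [[-2, 1, 6]]
CA^2 = [[10, 0, 21]]
Observability matrix O = [C; CA; CA^2] = [[-3, 2, 1], [-2, 1, 6], [10, 0, 21]]
Expanding along the first row, det(O) = (-3)·(1·21 - 6·0) - 2·((-2)·21 - 6·10) + 1·((-2)·0 - 1·10) = (-3)·21 - 2·(-102) + 1·(-10) = 131
Since det(O) ≠ 0, rank(O) = 3 and the system is completely observable.

131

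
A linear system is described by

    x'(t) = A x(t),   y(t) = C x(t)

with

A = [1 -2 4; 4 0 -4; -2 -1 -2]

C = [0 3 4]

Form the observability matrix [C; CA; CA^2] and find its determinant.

-1904

CA = [[4, -4, -20]]
CA^2 = [[28, 12, 72]]
Observability matrix O = [C; CA; CA^2] = [[0, 3, 4], [4, -4, -20], [28, 12, 72]]
Expanding along the first row, det(O) = 0·((-4)·72 - (-20)·12) - 3·(4·72 - (-20)·28) + 4·(4·12 - (-4)·28) = 0·(-48) - 3·848 + 4·160 = -1904
Since det(O) ≠ 0, rank(O) = 3 and the system is completely observable.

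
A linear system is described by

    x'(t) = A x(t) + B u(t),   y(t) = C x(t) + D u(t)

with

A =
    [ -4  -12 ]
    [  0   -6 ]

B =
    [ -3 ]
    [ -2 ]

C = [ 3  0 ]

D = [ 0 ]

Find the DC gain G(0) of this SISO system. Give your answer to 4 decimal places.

G(0) = C(-A)^{-1}B + D = -C A^{-1} B + D.
det A = 24, so A^{-1} = (1/24)·adj(A) = [[-1/4, 1/2], [0, -1/6]]
A^{-1} B = [-1/4, 1/3]^T
C A^{-1} B = -3/4
G(0) = D - C A^{-1} B = 0 - (-3/4) = 3/4 ≈ 0.7500

0.7500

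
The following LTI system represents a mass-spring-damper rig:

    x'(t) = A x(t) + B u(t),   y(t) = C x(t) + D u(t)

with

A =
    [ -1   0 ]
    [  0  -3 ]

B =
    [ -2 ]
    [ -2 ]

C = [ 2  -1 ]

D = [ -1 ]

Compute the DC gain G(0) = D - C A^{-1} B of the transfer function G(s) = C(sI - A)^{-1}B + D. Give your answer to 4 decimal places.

G(0) = C(-A)^{-1}B + D = -C A^{-1} B + D.
det A = 3, so A^{-1} = (1/3)·adj(A) = [[-1, 0], [0, -1/3]]
A^{-1} B = [2, 2/3]^T
C A^{-1} B = 10/3
G(0) = D - C A^{-1} B = -1 - (10/3) = -13/3 ≈ -4.3333

-4.3333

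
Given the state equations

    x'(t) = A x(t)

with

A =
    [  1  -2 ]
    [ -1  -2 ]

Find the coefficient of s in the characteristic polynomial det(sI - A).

For a 2×2 matrix, det(sI - A) = s^2 - (tr A)s + det A.
tr A = -1, det A = -4.
So p(s) = s^2 + s - 4.
The coefficient of s is 1.

1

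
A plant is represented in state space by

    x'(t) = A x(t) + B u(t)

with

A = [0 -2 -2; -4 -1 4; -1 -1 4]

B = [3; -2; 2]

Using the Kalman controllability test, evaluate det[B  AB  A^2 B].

-710

AB = [[0], [-2], [7]]
A^2B = [[-10], [30], [30]]
Controllability matrix C = [B  AB  A^2B] = [[3, 0, -10], [-2, -2, 30], [2, 7, 30]]
Expanding along the first row, det(C) = 3·((-2)·30 - 30·7) - 0·((-2)·30 - 30·2) + (-10)·((-2)·7 - (-2)·2) = 3·(-270) - 0·(-120) + (-10)·(-10) = -710
Since det(C) ≠ 0, rank(C) = 3 and the system is completely controllable.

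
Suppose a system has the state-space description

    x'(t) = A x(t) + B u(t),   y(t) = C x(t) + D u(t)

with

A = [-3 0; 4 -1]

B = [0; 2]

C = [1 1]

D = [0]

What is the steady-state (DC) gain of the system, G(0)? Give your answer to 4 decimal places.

2.0000

G(0) = C(-A)^{-1}B + D = -C A^{-1} B + D.
det A = 3, so A^{-1} = (1/3)·adj(A) = [[-1/3, 0], [-4/3, -1]]
A^{-1} B = [0, -2]^T
C A^{-1} B = -2
G(0) = D - C A^{-1} B = 0 - (-2) = 2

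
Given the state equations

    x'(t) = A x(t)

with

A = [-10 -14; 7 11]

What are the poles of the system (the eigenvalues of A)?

-3, 4

det(sI - A) = s^2 - (tr A)s + det A, with tr A = (-10) + 11 = 1 and det A = (-10)·11 - (-14)·7 = -110 - (-98) = -12.
So p(s) = det(sI - A) = s^2 - s - 12.
Factor s^2 - s - 12: two numbers with sum 1 and product -12 are 4 and -3, so s^2 - s - 12 = (s - 4)(s + 3).
Hence p(s) = (s - 4) (s + 3), with roots -3, 4.
At least one eigenvalue has non-negative real part, so the system is not asymptotically stable.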